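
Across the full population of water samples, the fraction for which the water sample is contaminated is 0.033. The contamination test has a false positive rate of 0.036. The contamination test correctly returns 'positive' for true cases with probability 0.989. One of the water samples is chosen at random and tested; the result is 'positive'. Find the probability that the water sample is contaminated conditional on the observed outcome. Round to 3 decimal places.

Write H for 'the water sample is contaminated'. Prior odds H:¬H = 0.033/0.967 = 0.034126. For the 'positive' outcome, the likelihood ratio is 0.989/0.036 = 27.472.
Posterior odds = 0.034126 × 27.472 = 0.93752, so P(H|E) = 0.93752/(1+0.93752) = 0.484.

P(H | E) ≈ 0.484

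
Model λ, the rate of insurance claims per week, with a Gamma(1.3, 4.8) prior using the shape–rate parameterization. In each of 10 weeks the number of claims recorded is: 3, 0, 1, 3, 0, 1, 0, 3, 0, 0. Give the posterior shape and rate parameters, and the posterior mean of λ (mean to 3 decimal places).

Posterior: Gamma(shape=12.3, rate=14.8); mean ≈ 0.831

Total count ∑xᵢ = 11 over n = 10 weeks.
Gamma is conjugate to the Poisson likelihood: posterior is Gamma(shape = 1.3+11 = 12.3, rate = 4.8+10 = 14.8).
Posterior mean = shape/rate = 12.3/14.8 = 0.831.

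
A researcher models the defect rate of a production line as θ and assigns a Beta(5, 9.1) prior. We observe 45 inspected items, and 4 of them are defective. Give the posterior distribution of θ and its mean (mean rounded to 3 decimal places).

The binomial likelihood is conjugate to the Beta prior: with 4 successes and 41 failures, the posterior is Beta(5+4, 9.1+41) = Beta(9, 50.1).
E[θ | data] = 9/(9+50.1) = 0.152.

Posterior: Beta(9, 50.1); mean ≈ 0.152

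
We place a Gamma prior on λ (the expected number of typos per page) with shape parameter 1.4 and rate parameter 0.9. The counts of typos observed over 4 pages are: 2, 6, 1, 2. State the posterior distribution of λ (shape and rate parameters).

Posterior: Gamma(shape=12.4, rate=4.9)

Total count ∑xᵢ = 11 over n = 4 pages.
Gamma is conjugate to the Poisson likelihood: posterior is Gamma(shape = 1.4+11 = 12.4, rate = 0.9+4 = 4.9).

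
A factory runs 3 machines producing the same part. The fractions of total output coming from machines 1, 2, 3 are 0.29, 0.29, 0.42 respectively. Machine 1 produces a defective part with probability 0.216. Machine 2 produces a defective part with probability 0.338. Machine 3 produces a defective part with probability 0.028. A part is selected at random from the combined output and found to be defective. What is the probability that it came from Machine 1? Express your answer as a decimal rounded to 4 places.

P(defective|M1) = 0.216; P(defective|M2) = 0.338; P(defective|M3) = 0.028.
Prior × likelihood for each source: 0.29·0.216=0.06264, 0.29·0.338=0.09802, 0.42·0.028=0.01176. Summing gives P(defective) = 0.17242.
P(Machine 1 | defective) = 0.06264 / 0.17242 = 0.3633.

Posterior probability ≈ 0.3633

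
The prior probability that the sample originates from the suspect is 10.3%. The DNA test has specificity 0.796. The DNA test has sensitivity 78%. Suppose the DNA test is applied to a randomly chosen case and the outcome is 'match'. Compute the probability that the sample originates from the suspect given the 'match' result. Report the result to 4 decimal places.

Let H be the event that the sample originates from the suspect. P(H) = 0.103, so P(¬H) = 0.897. With E the 'match' result, P(E|H) = 0.78 and P(E|¬H) = 0.204.
P(E) = 0.78·0.103 + 0.204·0.897 = 0.080340 + 0.18299 = 0.26333.
By Bayes' theorem, P(H|E) = 0.080340 / 0.26333 = 0.3051.

P(H | E) ≈ 0.3051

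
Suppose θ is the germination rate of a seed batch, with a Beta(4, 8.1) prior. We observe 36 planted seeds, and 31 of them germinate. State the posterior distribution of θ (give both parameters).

Posterior: Beta(35, 13.1)

The binomial likelihood is conjugate to the Beta prior: with 31 successes and 5 failures, the posterior is Beta(4+31, 8.1+5) = Beta(35, 13.1).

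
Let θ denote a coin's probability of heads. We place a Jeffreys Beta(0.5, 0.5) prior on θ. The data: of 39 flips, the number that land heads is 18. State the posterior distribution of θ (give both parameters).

Observing 18 successes and 21 failures updates Beta(0.5, 0.5) by adding the success and failure counts to the two shape parameters: α = 0.5+18 = 18.5, β = 0.5+21 = 21.5.

Posterior: Beta(18.5, 21.5)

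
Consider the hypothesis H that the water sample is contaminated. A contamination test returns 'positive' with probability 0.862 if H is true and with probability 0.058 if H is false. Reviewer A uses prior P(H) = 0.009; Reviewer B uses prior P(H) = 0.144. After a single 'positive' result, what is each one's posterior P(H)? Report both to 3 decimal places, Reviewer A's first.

Reviewer A: 0.119; Reviewer B: 0.714

The likelihood ratio for a 'positive' result is 0.862/0.058 = 14.862.
Reviewer A: prior odds 0.009/0.991 = 0.0090817; posterior odds 0.13497; posterior probability 0.119.
Reviewer B: prior odds 0.144/0.856 = 0.16822; posterior odds 2.5002; posterior probability 0.714.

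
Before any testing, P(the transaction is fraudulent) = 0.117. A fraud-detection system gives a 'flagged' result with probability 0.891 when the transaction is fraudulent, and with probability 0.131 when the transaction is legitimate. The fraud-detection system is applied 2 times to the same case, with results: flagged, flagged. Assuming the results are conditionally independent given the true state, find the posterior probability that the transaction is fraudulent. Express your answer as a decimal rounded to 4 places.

With H the event that the transaction is fraudulent, the joint likelihood of the observed sequence is P(data|H) = 0.891·0.891 = 0.79388 and P(data|¬H) = 0.131·0.131 = 0.017161.
Bayes: P(H|data) = 0.117·0.79388 / (0.117·0.79388 + 0.883·0.017161) = 0.092884/0.10804 = 0.8597.

Posterior P(H) ≈ 0.8597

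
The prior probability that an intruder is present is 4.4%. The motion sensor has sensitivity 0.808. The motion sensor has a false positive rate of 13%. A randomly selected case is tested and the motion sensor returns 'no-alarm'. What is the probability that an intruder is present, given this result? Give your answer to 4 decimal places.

P(H | E) ≈ 0.0101

Let H be the event that an intruder is present. P(H) = 0.044, so P(¬H) = 0.956. With E the 'no-alarm' result, P(E|H) = 0.192 and P(E|¬H) = 0.87.
P(E) = 0.192·0.044 + 0.87·0.956 = 0.0084480 + 0.83172 = 0.84017.
By Bayes' theorem, P(H|E) = 0.0084480 / 0.84017 = 0.0101.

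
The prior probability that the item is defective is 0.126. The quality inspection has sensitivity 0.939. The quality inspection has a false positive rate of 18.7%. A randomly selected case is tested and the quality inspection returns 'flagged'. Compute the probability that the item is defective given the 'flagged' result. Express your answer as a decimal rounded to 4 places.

P(H | E) ≈ 0.4199

Write H for 'the item is defective'. Prior odds H:¬H = 0.126/0.874 = 0.14416. For the 'flagged' outcome, the likelihood ratio is 0.939/0.187 = 5.0214.
Posterior odds = 0.14416 × 5.0214 = 0.72391, so P(H|E) = 0.72391/(1+0.72391) = 0.4199.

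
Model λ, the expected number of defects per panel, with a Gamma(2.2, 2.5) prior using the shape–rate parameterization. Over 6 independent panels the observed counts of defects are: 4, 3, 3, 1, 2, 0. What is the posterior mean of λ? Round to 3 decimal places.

Total count ∑xᵢ = 13 over n = 6 panels.
Gamma is conjugate to the Poisson likelihood: posterior is Gamma(shape = 2.2+13 = 15.2, rate = 2.5+6 = 8.5).
Posterior mean = shape/rate = 15.2/8.5 = 1.788.

Posterior mean ≈ 1.788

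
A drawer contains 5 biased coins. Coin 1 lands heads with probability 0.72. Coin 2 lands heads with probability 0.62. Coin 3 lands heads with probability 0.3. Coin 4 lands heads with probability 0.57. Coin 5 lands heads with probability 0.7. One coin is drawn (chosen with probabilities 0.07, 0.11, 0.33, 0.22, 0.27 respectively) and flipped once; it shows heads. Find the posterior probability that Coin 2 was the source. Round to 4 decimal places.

Posterior probability ≈ 0.1282

Tabulate prior·likelihood by source: [1] prior 0.07, lik 0.72, product 0.05040; [2] prior 0.11, lik 0.62, product 0.06820; [3] prior 0.33, lik 0.3, product 0.09900; [4] prior 0.22, lik 0.57, product 0.1254; [5] prior 0.27, lik 0.7, product 0.1890.
Normalizing constant = 0.53200; the posterior for Coin 2 is its product over the sum, 0.06820/0.53200 = 0.1282.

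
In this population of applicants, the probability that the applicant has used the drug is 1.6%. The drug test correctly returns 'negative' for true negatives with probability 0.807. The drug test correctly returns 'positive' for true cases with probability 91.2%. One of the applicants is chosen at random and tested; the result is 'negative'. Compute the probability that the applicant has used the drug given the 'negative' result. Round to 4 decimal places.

Let H be the event that the applicant has used the drug. P(H) = 0.016, so P(¬H) = 0.984. With E the 'negative' result, P(E|H) = 0.088 and P(E|¬H) = 0.807.
P(E) = 0.088·0.016 + 0.807·0.984 = 0.0014080 + 0.79409 = 0.79550.
By Bayes' theorem, P(H|E) = 0.0014080 / 0.79550 = 0.0018.

P(H | E) ≈ 0.0018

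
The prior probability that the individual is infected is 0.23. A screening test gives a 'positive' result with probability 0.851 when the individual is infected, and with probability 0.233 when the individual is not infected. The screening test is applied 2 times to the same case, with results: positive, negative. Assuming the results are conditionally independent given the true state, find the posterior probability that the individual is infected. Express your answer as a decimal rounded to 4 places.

Posterior P(H) ≈ 0.1749

With H the event that the individual is infected, the joint likelihood of the observed sequence is P(data|H) = 0.851·0.149 = 0.12680 and P(data|¬H) = 0.233·0.767 = 0.17871.
Bayes: P(H|data) = 0.23·0.12680 / (0.23·0.12680 + 0.77·0.17871) = 0.029164/0.16677 = 0.1749.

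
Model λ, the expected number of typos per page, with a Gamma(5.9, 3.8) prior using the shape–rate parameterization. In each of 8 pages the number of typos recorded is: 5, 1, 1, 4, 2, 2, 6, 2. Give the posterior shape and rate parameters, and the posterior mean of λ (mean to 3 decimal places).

The Poisson likelihood adds the total count to the shape and the number of exposure periods to the rate. Here ∑xᵢ = 23 and n = 8, so shape 5.9→28.9 and rate 3.8→11.8.
Posterior mean = shape/rate = 28.9/11.8 = 2.449.

Posterior: Gamma(shape=28.9, rate=11.8); mean ≈ 2.449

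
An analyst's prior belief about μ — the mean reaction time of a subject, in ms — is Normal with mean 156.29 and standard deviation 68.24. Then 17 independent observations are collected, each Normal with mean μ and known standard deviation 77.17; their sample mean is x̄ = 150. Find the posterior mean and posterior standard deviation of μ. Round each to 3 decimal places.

Posterior mean ≈ 150.440; posterior SD ≈ 18.050

Prior precision 1/τ₀² = 1/68.24² = 0.00021474; data precision n/σ² = 17/77.17² = 0.00285464.
Posterior precision = 0.00021474 + 0.00285464 = 0.00306939, giving posterior SD = 1/√0.00306939 = 18.050.
Posterior mean = (0.00021474·156.29 + 0.00285464·150) / 0.00306939 = 150.440.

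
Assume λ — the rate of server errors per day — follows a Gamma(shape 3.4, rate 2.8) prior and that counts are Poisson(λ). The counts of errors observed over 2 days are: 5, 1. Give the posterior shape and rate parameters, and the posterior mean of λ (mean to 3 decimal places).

Posterior: Gamma(shape=9.4, rate=4.8); mean ≈ 1.958

Total count ∑xᵢ = 6 over n = 2 days.
Gamma is conjugate to the Poisson likelihood: posterior is Gamma(shape = 3.4+6 = 9.4, rate = 2.8+2 = 4.8).
E[λ | data] = 9.4/4.8 = 1.958.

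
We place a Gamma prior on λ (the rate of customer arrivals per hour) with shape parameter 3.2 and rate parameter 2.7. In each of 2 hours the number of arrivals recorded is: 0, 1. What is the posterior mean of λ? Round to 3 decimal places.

The Poisson likelihood adds the total count to the shape and the number of exposure periods to the rate. Here ∑xᵢ = 1 and n = 2, so shape 3.2→4.2 and rate 2.7→4.7.
Posterior mean = shape/rate = 4.2/4.7 = 0.894.

Posterior mean ≈ 0.894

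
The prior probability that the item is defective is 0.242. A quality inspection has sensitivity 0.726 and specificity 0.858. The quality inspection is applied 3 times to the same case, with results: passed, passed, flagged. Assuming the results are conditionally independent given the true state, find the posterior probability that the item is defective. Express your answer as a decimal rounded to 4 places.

Let H be the event that the item is defective; start with P(H) = 0.242. P('flagged'|H) = 0.726, P('flagged'|¬H) = 0.142.
Update on result 1 ('passed'): P(H) ← 0.274·0.2420 / (0.274·0.2420 + 0.858·0.7580) = 0.066308/0.71667 = 0.0925.
Update on result 2 ('passed'): P(H) ← 0.274·0.0925 / (0.274·0.0925 + 0.858·0.9075) = 0.025351/0.80397 = 0.0315.
Update on result 3 ('flagged'): P(H) ← 0.726·0.0315 / (0.726·0.0315 + 0.142·0.9685) = 0.022893/0.16041 = 0.1427.

Posterior P(H) ≈ 0.1427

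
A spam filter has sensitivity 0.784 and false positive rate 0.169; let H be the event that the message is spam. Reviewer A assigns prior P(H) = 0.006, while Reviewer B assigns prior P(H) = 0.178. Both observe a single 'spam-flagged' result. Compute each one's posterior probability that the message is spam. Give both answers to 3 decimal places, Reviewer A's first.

Reviewer A: 0.027; Reviewer B: 0.501

P('+'|H) = 0.784, P('+'|¬H) = 0.169.
Reviewer A: numerator 0.784·0.006 = 0.0047040; evidence = 0.0047040+0.169·0.994 = 0.17269; posterior = 0.027.
Reviewer B: numerator 0.784·0.178 = 0.13955; evidence = 0.13955+0.169·0.822 = 0.27847; posterior = 0.501.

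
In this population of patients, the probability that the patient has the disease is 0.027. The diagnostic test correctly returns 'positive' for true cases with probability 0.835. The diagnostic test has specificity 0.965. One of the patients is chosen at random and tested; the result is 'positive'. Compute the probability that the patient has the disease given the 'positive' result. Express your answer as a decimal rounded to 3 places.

Write H for 'the patient has the disease'. Prior odds H:¬H = 0.027/0.973 = 0.027749. For the 'positive' outcome, the likelihood ratio is 0.835/0.035 = 23.857.
Posterior odds = 0.027749 × 23.857 = 0.66202, so P(H|E) = 0.66202/(1+0.66202) = 0.398.

P(H | E) ≈ 0.398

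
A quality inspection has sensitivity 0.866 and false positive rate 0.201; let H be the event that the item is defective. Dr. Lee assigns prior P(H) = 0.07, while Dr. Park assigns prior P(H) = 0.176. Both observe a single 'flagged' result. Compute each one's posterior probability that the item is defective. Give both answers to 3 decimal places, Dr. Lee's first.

Dr. Lee: 0.245; Dr. Park: 0.479

The likelihood ratio for a 'flagged' result is 0.866/0.201 = 4.3085.
Dr. Lee: prior odds 0.07/0.93 = 0.075269; posterior odds 0.32429; posterior probability 0.245.
Dr. Park: prior odds 0.176/0.824 = 0.21359; posterior odds 0.92025; posterior probability 0.479.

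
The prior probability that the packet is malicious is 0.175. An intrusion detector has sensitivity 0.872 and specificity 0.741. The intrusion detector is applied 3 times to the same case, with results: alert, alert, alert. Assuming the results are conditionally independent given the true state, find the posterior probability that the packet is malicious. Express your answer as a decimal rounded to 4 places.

Posterior P(H) ≈ 0.8901

Let H be the event that the packet is malicious; start with P(H) = 0.175. P('alert'|H) = 0.872, P('alert'|¬H) = 0.259.
Update on result 1 ('alert'): P(H) ← 0.872·0.1750 / (0.872·0.1750 + 0.259·0.8250) = 0.15260/0.36628 = 0.4166.
Update on result 2 ('alert'): P(H) ← 0.872·0.4166 / (0.872·0.4166 + 0.259·0.5834) = 0.36330/0.51439 = 0.7063.
Update on result 3 ('alert'): P(H) ← 0.872·0.7063 / (0.872·0.7063 + 0.259·0.2937) = 0.61587/0.69194 = 0.8901.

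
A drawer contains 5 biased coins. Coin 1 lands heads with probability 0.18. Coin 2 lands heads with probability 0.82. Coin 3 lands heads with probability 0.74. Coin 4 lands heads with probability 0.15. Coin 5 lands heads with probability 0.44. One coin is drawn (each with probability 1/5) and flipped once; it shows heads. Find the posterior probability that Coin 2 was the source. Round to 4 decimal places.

P(heads|C1) = 0.18; P(heads|C2) = 0.82; P(heads|C3) = 0.74; P(heads|C4) = 0.15; P(heads|C5) = 0.44.
Prior × likelihood for each source: 0.2·0.18=0.03600, 0.2·0.82=0.1640, 0.2·0.74=0.1480, 0.2·0.15=0.03000, 0.2·0.44=0.08800. Summing gives P(heads) = 0.46600.
P(Coin 2 | heads) = 0.1640 / 0.46600 = 0.3519.

Posterior probability ≈ 0.3519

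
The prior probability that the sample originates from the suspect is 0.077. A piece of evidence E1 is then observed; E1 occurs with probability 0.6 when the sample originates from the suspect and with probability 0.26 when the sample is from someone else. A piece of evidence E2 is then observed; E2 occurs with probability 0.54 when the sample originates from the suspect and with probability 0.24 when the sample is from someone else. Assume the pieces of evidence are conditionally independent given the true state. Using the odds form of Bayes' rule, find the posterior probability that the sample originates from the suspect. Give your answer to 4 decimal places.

Posterior probability ≈ 0.3022

Prior odds = 0.077/(1−0.077) = 0.083424. In log-odds, ln(0.083424) = -2.4838.
Add log likelihood ratios: ln(2.3077) + ln(2.2500) = 1.6472.
Posterior log-odds = -0.83665, so posterior odds = exp(-0.83665) = 0.43316. Converting, P(H|E) = 0.43316/1.4332 = 0.3022.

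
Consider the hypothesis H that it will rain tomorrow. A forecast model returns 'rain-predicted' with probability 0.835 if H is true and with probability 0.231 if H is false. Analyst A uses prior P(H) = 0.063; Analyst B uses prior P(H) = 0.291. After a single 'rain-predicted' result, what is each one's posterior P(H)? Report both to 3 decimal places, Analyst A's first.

The likelihood ratio for a 'rain-predicted' result is 0.835/0.231 = 3.6147.
Analyst A: prior odds 0.063/0.937 = 0.067236; posterior odds 0.24304; posterior probability 0.196.
Analyst B: prior odds 0.291/0.709 = 0.41044; posterior odds 1.4836; posterior probability 0.597.

Analyst A: 0.196; Analyst B: 0.597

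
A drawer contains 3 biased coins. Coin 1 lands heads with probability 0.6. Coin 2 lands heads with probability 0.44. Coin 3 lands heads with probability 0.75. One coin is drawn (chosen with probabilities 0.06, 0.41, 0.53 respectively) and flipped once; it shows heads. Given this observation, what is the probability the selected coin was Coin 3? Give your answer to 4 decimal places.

P(heads|C1) = 0.6; P(heads|C2) = 0.44; P(heads|C3) = 0.75.
Prior × likelihood for each source: 0.06·0.6=0.03600, 0.41·0.44=0.1804, 0.53·0.75=0.3975. Summing gives P(heads) = 0.61390.
P(Coin 3 | heads) = 0.3975 / 0.61390 = 0.6475.

Posterior probability ≈ 0.6475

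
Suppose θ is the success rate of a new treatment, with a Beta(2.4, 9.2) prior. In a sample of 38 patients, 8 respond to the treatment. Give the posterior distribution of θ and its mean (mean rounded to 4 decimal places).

The binomial likelihood is conjugate to the Beta prior: with 8 successes and 30 failures, the posterior is Beta(2.4+8, 9.2+30) = Beta(10.4, 39.2).
Posterior mean = α/(α+β) = 10.4/49.6 = 0.2097.

Posterior: Beta(10.4, 39.2); mean ≈ 0.2097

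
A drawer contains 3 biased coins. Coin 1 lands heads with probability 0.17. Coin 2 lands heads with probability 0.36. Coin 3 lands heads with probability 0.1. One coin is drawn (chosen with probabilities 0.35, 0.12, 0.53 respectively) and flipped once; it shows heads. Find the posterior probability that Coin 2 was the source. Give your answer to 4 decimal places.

Posterior probability ≈ 0.2775

P(heads|C1) = 0.17; P(heads|C2) = 0.36; P(heads|C3) = 0.1.
Prior × likelihood for each source: 0.35·0.17=0.05950, 0.12·0.36=0.04320, 0.53·0.1=0.05300. Summing gives P(heads) = 0.15570.
P(Coin 2 | heads) = 0.04320 / 0.15570 = 0.2775.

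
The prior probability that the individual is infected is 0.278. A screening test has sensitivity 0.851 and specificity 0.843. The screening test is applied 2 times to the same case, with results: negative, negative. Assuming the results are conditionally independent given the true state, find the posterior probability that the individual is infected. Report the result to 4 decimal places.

With H the event that the individual is infected, the joint likelihood of the observed sequence is P(data|H) = 0.149·0.149 = 0.022201 and P(data|¬H) = 0.843·0.843 = 0.71065.
Bayes: P(H|data) = 0.278·0.022201 / (0.278·0.022201 + 0.722·0.71065) = 0.0061719/0.51926 = 0.0119.

Posterior P(H) ≈ 0.0119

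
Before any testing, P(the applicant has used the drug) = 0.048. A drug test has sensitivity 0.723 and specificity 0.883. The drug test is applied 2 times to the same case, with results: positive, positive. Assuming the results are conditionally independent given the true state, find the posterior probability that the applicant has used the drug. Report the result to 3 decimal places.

Let H be the event that the applicant has used the drug; start with P(H) = 0.048. P('positive'|H) = 0.723, P('positive'|¬H) = 0.117.
Update on result 1 ('positive'): P(H) ← 0.723·0.0480 / (0.723·0.0480 + 0.117·0.9520) = 0.034704/0.14609 = 0.2376.
Update on result 2 ('positive'): P(H) ← 0.723·0.2376 / (0.723·0.2376 + 0.117·0.7624) = 0.17175/0.26096 = 0.6582.

Posterior P(H) ≈ 0.658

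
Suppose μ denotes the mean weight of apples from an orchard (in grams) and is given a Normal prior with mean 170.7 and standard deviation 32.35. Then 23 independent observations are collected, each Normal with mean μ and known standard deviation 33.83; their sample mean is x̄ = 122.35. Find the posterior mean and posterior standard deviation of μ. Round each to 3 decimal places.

Posterior mean ≈ 124.545; posterior SD ≈ 6.892

With known σ, the Normal prior is conjugate. Weight on the data is w = (n/σ²)/(n/σ² + 1/τ₀²) = 0.0200967/(0.0200967+0.00095555) = 0.95461.
Posterior mean = w·x̄ + (1−w)·μ₀ = 0.95461·122.35 + 0.045389·170.7 = 124.545. Posterior variance = 1/(0.0200967+0.00095555) = 47.5010, so SD = 6.892.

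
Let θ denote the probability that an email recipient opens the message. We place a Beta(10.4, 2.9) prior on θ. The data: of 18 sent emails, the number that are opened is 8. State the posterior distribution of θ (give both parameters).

Posterior: Beta(18.4, 12.9)

Observing 8 successes and 10 failures updates Beta(10.4, 2.9) by adding the success and failure counts to the two shape parameters: α = 10.4+8 = 18.4, β = 2.9+10 = 12.9.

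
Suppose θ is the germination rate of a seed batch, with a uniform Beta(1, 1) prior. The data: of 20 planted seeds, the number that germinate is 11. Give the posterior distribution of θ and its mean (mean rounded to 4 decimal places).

Observing 11 successes and 9 failures updates Beta(1, 1) by adding the success and failure counts to the two shape parameters: α = 1+11 = 12, β = 1+9 = 10.
Posterior mean = α/(α+β) = 12/22 = 0.5455.

Posterior: Beta(12, 10); mean ≈ 0.5455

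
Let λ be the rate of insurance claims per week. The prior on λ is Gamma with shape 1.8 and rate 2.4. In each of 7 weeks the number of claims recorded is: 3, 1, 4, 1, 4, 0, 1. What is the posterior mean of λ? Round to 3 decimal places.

Posterior mean ≈ 1.681

The Poisson likelihood adds the total count to the shape and the number of exposure periods to the rate. Here ∑xᵢ = 14 and n = 7, so shape 1.8→15.8 and rate 2.4→9.4.
Posterior mean = shape/rate = 15.8/9.4 = 1.681.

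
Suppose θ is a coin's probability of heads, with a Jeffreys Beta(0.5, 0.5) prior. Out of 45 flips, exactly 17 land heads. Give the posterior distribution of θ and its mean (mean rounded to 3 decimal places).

Posterior: Beta(17.5, 28.5); mean ≈ 0.380

Observing 17 successes and 28 failures updates Beta(0.5, 0.5) by adding the success and failure counts to the two shape parameters: α = 0.5+17 = 17.5, β = 0.5+28 = 28.5.
E[θ | data] = 17.5/(17.5+28.5) = 0.380.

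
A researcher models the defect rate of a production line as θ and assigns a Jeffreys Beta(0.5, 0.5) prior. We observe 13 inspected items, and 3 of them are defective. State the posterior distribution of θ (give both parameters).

The binomial likelihood is conjugate to the Beta prior: with 3 successes and 10 failures, the posterior is Beta(0.5+3, 0.5+10) = Beta(3.5, 10.5).

Posterior: Beta(3.5, 10.5)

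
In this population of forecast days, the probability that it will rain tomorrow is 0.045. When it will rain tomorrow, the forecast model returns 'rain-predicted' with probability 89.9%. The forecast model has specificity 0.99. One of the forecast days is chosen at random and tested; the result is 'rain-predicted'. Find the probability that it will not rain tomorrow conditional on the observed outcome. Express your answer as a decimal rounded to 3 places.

Let H be the event that it will rain tomorrow. P(H) = 0.045, so P(¬H) = 0.955. With E the 'rain-predicted' result, P(E|H) = 0.899 and P(E|¬H) = 0.01.
P(E) = 0.899·0.045 + 0.01·0.955 = 0.040455 + 0.0095500 = 0.050005.
By Bayes' theorem, P(H|E) = 0.040455 / 0.050005 = 0.809. Hence P(¬H|E) = 1 − 0.809 = 0.191.

P(¬H | E) ≈ 0.191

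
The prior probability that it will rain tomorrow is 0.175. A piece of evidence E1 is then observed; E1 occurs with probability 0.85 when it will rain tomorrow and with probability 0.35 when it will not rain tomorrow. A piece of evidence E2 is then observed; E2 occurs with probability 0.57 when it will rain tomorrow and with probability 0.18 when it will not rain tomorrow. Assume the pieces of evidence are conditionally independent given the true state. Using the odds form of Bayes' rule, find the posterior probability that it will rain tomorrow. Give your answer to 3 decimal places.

Prior odds = 0.175/(1−0.175) = 0.21212. In log-odds, ln(0.21212) = -1.5506.
Add log likelihood ratios: ln(2.4286) + ln(3.1667) = 2.0400.
Posterior log-odds = 0.48939, so posterior odds = exp(0.48939) = 1.6313. Converting, P(H|E) = 1.6313/2.6313 = 0.620.

Posterior probability ≈ 0.620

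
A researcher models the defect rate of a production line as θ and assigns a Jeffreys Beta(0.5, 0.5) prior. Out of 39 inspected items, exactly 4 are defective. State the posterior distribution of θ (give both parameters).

The binomial likelihood is conjugate to the Beta prior: with 4 successes and 35 failures, the posterior is Beta(0.5+4, 0.5+35) = Beta(4.5, 35.5).

Posterior: Beta(4.5, 35.5)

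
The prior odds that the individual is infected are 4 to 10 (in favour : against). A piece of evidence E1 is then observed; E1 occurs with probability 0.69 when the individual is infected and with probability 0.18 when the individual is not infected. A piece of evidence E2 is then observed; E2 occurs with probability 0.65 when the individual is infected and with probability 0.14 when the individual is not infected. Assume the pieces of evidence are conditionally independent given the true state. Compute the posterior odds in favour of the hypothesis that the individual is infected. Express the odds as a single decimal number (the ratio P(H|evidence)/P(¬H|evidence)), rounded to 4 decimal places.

Prior odds = 4/10 = 0.40000.
Likelihood ratio for E1 = 0.69/0.18 = 3.8333.
Likelihood ratio for E2 = 0.65/0.14 = 4.6429.
Posterior odds = prior odds × LR₁ × LR₂ = 7.1190.

Posterior odds ≈ 7.1190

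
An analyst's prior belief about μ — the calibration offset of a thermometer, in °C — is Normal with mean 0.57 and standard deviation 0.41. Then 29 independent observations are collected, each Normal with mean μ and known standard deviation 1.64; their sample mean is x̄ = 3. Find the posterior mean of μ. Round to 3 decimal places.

Prior precision 1/τ₀² = 1/0.41² = 5.94884; data precision n/σ² = 29/1.64² = 10.7823.
Posterior precision = 5.94884 + 10.7823 = 16.7311.
Posterior mean = (5.94884·0.57 + 10.7823·3) / 16.7311 = 2.136.

Posterior mean ≈ 2.136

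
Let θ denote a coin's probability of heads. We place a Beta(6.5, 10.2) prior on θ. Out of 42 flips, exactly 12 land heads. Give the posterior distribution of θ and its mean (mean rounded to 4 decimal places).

Posterior: Beta(18.5, 40.2); mean ≈ 0.3152

The binomial likelihood is conjugate to the Beta prior: with 12 successes and 30 failures, the posterior is Beta(6.5+12, 10.2+30) = Beta(18.5, 40.2).
E[θ | data] = 18.5/(18.5+40.2) = 0.3152.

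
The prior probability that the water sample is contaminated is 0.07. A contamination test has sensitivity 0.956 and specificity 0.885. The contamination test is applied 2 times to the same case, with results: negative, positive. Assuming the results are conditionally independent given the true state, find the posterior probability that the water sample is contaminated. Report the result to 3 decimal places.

With H the event that the water sample is contaminated, the joint likelihood of the observed sequence is P(data|H) = 0.044·0.956 = 0.042064 and P(data|¬H) = 0.885·0.115 = 0.10178.
Bayes: P(H|data) = 0.07·0.042064 / (0.07·0.042064 + 0.93·0.10178) = 0.0029445/0.097595 = 0.0302.

Posterior P(H) ≈ 0.030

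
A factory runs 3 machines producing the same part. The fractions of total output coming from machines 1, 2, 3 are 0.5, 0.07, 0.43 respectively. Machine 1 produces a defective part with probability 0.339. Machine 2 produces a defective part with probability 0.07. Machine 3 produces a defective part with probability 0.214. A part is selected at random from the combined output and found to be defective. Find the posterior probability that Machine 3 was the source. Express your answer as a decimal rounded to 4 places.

Posterior probability ≈ 0.3454

Tabulate prior·likelihood by source: [1] prior 0.5, lik 0.339, product 0.1695; [2] prior 0.07, lik 0.07, product 0.004900; [3] prior 0.43, lik 0.214, product 0.09202.
Normalizing constant = 0.26642; the posterior for Machine 3 is its product over the sum, 0.09202/0.26642 = 0.3454.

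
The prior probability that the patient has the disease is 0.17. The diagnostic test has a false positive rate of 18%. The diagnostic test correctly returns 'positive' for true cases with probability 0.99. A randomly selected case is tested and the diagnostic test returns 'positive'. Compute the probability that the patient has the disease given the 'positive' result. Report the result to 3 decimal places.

P(H | E) ≈ 0.530

Write H for 'the patient has the disease'. Prior odds H:¬H = 0.17/0.83 = 0.20482. For the 'positive' outcome, the likelihood ratio is 0.99/0.18 = 5.5000.
Posterior odds = 0.20482 × 5.5000 = 1.1265, so P(H|E) = 1.1265/(1+1.1265) = 0.530.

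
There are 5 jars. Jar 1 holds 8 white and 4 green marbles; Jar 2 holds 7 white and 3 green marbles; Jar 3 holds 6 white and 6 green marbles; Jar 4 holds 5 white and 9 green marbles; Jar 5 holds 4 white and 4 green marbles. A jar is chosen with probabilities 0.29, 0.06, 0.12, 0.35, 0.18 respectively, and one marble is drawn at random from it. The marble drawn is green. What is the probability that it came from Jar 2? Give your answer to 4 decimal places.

P(green|Jar 1) = 0.3333; P(green|Jar 2) = 0.3; P(green|Jar 3) = 0.5; P(green|Jar 4) = 0.6429; P(green|Jar 5) = 0.5.
Prior × likelihood for each source: 0.29·0.3333=0.09667, 0.06·0.3=0.01800, 0.12·0.5=0.06000, 0.35·0.6429=0.2250, 0.18·0.5=0.09000. Summing gives P(green) = 0.48967.
P(Jar 2 | green) = 0.01800 / 0.48967 = 0.0368.

Posterior probability ≈ 0.0368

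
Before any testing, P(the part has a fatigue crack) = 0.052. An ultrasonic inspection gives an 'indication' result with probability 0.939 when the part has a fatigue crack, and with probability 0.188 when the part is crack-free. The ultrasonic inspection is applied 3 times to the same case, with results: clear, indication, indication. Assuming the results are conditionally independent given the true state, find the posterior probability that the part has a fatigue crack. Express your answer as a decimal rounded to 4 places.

Posterior P(H) ≈ 0.0932

Let H be the event that the part has a fatigue crack; start with P(H) = 0.052. P('indication'|H) = 0.939, P('indication'|¬H) = 0.188.
Update on result 1 ('clear'): P(H) ← 0.061·0.0520 / (0.061·0.0520 + 0.812·0.9480) = 0.0031720/0.77295 = 0.0041.
Update on result 2 ('indication'): P(H) ← 0.939·0.0041 / (0.939·0.0041 + 0.188·0.9959) = 0.0038534/0.19108 = 0.0202.
Update on result 3 ('indication'): P(H) ← 0.939·0.0202 / (0.939·0.0202 + 0.188·0.9798) = 0.018936/0.20314 = 0.0932.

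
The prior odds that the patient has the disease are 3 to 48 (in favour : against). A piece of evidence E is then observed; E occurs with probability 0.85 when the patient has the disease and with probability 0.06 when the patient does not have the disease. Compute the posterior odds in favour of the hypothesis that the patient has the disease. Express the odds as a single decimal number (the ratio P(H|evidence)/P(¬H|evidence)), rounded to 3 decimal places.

Prior odds = 3/48 = 0.062500. In log-odds, ln(0.062500) = -2.7726.
Add log likelihood ratio: ln(14.167) = 2.6509.
Posterior log-odds = -0.12170, so posterior odds = exp(-0.12170) = 0.88542.

Posterior odds ≈ 0.885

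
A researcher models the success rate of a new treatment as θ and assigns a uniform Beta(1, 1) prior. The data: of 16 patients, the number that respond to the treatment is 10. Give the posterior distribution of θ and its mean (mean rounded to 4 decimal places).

Posterior: Beta(11, 7); mean ≈ 0.6111

The binomial likelihood is conjugate to the Beta prior: with 10 successes and 6 failures, the posterior is Beta(1+10, 1+6) = Beta(11, 7).
E[θ | data] = 11/(11+7) = 0.6111.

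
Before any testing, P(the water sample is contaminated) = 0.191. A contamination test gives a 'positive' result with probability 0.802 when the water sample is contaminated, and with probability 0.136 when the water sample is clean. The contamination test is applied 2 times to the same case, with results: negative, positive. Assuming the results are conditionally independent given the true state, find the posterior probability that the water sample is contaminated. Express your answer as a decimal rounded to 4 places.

Posterior P(H) ≈ 0.2419

Let H be the event that the water sample is contaminated; start with P(H) = 0.191. P('positive'|H) = 0.802, P('positive'|¬H) = 0.136.
Update on result 1 ('negative'): P(H) ← 0.198·0.1910 / (0.198·0.1910 + 0.864·0.8090) = 0.037818/0.73679 = 0.0513.
Update on result 2 ('positive'): P(H) ← 0.802·0.0513 / (0.802·0.0513 + 0.136·0.9487) = 0.041165/0.17018 = 0.2419.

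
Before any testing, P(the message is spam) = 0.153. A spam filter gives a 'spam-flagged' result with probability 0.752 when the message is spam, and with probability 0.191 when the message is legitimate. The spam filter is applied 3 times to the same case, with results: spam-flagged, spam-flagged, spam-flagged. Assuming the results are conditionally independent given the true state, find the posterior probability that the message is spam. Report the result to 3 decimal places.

Let H be the event that the message is spam; start with P(H) = 0.153. P('spam-flagged'|H) = 0.752, P('spam-flagged'|¬H) = 0.191.
Update on result 1 ('spam-flagged'): P(H) ← 0.752·0.1530 / (0.752·0.1530 + 0.191·0.8470) = 0.11506/0.27683 = 0.4156.
Update on result 2 ('spam-flagged'): P(H) ← 0.752·0.4156 / (0.752·0.4156 + 0.191·0.5844) = 0.31254/0.42416 = 0.7369.
Update on result 3 ('spam-flagged'): P(H) ← 0.752·0.7369 / (0.752·0.7369 + 0.191·0.2631) = 0.55411/0.60437 = 0.9168.

Posterior P(H) ≈ 0.917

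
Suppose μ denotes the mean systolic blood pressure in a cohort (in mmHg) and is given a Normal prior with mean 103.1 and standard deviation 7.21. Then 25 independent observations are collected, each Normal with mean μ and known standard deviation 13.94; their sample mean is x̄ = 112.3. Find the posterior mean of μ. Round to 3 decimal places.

Posterior mean ≈ 111.103

Prior precision 1/τ₀² = 1/7.21² = 0.0192367; data precision n/σ² = 25/13.94² = 0.128651.
Posterior precision = 0.0192367 + 0.128651 = 0.147888.
Posterior mean = (0.0192367·103.1 + 0.128651·112.3) / 0.147888 = 111.103.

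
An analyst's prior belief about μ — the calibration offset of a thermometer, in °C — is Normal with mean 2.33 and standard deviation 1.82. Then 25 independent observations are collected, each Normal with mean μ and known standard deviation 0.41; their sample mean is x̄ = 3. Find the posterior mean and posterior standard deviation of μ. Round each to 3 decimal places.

With known σ, the Normal prior is conjugate. Weight on the data is w = (n/σ²)/(n/σ² + 1/τ₀²) = 148.721/(148.721+0.301896) = 0.99797.
Posterior mean = w·x̄ + (1−w)·μ₀ = 0.99797·3 + 0.0020258·2.33 = 2.999. Posterior variance = 1/(148.721+0.301896) = 0.00671038, so SD = 0.082.

Posterior mean ≈ 2.999; posterior SD ≈ 0.082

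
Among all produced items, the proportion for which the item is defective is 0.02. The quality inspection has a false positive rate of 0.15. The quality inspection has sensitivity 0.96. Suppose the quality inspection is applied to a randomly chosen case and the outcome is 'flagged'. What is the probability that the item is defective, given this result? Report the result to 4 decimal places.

Let H be the event that the item is defective. P(H) = 0.02, so P(¬H) = 0.98. With E the 'flagged' result, P(E|H) = 0.96 and P(E|¬H) = 0.15.
P(E) = 0.96·0.02 + 0.15·0.98 = 0.019200 + 0.14700 = 0.16620.
By Bayes' theorem, P(H|E) = 0.019200 / 0.16620 = 0.1155.

P(H | E) ≈ 0.1155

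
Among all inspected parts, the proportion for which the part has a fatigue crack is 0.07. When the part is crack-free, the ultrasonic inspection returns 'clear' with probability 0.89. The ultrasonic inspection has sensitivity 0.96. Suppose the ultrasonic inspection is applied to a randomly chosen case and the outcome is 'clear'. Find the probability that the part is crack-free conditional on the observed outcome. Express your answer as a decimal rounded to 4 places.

P(¬H | E) ≈ 0.9966

Write H for 'the part has a fatigue crack'. Prior odds H:¬H = 0.07/0.93 = 0.075269. For the 'clear' outcome, the likelihood ratio is 0.04/0.89 = 0.044944.
Posterior odds = 0.075269 × 0.044944 = 0.0033829, so P(H|E) = 0.0033829/(1+0.0033829) = 0.0034. Then P(¬H|E) = 1 − 0.0034 = 0.9966.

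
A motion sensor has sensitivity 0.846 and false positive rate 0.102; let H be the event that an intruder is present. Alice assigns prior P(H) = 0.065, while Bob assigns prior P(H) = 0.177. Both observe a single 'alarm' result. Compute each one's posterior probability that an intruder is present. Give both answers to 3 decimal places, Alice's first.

Alice: 0.366; Bob: 0.641

P('+'|H) = 0.846, P('+'|¬H) = 0.102.
Alice: numerator 0.846·0.065 = 0.054990; evidence = 0.054990+0.102·0.935 = 0.15036; posterior = 0.366.
Bob: numerator 0.846·0.177 = 0.14974; evidence = 0.14974+0.102·0.823 = 0.23369; posterior = 0.641.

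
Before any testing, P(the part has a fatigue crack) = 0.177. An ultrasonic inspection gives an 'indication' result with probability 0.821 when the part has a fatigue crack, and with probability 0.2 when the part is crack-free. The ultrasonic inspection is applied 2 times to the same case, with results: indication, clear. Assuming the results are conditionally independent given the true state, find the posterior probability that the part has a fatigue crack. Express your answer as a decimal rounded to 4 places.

With H the event that the part has a fatigue crack, the joint likelihood of the observed sequence is P(data|H) = 0.821·0.179 = 0.14696 and P(data|¬H) = 0.2·0.8 = 0.16000.
Bayes: P(H|data) = 0.177·0.14696 / (0.177·0.14696 + 0.823·0.16000) = 0.026012/0.15769 = 0.1650.

Posterior P(H) ≈ 0.1650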